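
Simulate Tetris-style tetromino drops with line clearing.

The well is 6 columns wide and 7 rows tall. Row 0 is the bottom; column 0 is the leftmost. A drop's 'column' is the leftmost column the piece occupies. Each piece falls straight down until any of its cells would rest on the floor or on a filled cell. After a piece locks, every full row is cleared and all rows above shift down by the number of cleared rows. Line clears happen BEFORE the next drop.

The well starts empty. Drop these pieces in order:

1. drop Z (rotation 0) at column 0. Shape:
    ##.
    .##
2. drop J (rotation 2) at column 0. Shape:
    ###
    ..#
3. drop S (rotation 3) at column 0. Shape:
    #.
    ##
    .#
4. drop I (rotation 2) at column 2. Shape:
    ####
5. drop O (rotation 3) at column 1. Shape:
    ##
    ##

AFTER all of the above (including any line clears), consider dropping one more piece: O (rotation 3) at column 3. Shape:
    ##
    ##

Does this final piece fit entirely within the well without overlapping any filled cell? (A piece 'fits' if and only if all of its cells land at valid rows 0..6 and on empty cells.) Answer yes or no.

Answer: yes

Derivation:
Drop 1: Z rot0 at col 0 lands with bottom-row=0; cleared 0 line(s) (total 0); column heights now [2 2 1 0 0 0], max=2
Drop 2: J rot2 at col 0 lands with bottom-row=1; cleared 0 line(s) (total 0); column heights now [3 3 3 0 0 0], max=3
Drop 3: S rot3 at col 0 lands with bottom-row=3; cleared 0 line(s) (total 0); column heights now [6 5 3 0 0 0], max=6
Drop 4: I rot2 at col 2 lands with bottom-row=3; cleared 0 line(s) (total 0); column heights now [6 5 4 4 4 4], max=6
Drop 5: O rot3 at col 1 lands with bottom-row=5; cleared 0 line(s) (total 0); column heights now [6 7 7 4 4 4], max=7
Test piece O rot3 at col 3 (width 2): heights before test = [6 7 7 4 4 4]; fits = True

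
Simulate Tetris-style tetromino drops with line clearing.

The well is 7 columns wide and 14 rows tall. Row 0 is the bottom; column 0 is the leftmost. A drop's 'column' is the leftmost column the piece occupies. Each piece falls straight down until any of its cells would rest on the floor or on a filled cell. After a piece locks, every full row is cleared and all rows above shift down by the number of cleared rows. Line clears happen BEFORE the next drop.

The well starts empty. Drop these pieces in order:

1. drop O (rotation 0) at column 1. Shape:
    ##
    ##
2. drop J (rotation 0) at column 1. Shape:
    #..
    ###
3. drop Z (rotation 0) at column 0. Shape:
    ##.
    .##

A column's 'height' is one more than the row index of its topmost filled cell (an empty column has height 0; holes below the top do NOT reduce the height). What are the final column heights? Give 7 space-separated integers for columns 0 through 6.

Drop 1: O rot0 at col 1 lands with bottom-row=0; cleared 0 line(s) (total 0); column heights now [0 2 2 0 0 0 0], max=2
Drop 2: J rot0 at col 1 lands with bottom-row=2; cleared 0 line(s) (total 0); column heights now [0 4 3 3 0 0 0], max=4
Drop 3: Z rot0 at col 0 lands with bottom-row=4; cleared 0 line(s) (total 0); column heights now [6 6 5 3 0 0 0], max=6

Answer: 6 6 5 3 0 0 0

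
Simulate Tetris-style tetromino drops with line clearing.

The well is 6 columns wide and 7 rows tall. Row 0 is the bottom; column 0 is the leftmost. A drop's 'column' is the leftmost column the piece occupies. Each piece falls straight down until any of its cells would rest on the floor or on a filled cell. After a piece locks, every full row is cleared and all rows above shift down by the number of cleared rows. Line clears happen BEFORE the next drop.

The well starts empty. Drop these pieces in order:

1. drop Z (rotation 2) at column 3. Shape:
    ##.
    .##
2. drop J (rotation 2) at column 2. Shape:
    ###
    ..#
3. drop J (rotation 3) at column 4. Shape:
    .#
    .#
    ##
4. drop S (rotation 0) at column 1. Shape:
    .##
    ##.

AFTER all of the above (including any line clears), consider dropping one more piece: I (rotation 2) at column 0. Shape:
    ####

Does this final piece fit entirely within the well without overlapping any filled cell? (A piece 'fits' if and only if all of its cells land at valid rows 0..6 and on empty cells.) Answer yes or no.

Drop 1: Z rot2 at col 3 lands with bottom-row=0; cleared 0 line(s) (total 0); column heights now [0 0 0 2 2 1], max=2
Drop 2: J rot2 at col 2 lands with bottom-row=2; cleared 0 line(s) (total 0); column heights now [0 0 4 4 4 1], max=4
Drop 3: J rot3 at col 4 lands with bottom-row=4; cleared 0 line(s) (total 0); column heights now [0 0 4 4 5 7], max=7
Drop 4: S rot0 at col 1 lands with bottom-row=4; cleared 0 line(s) (total 0); column heights now [0 5 6 6 5 7], max=7
Test piece I rot2 at col 0 (width 4): heights before test = [0 5 6 6 5 7]; fits = True

Answer: yes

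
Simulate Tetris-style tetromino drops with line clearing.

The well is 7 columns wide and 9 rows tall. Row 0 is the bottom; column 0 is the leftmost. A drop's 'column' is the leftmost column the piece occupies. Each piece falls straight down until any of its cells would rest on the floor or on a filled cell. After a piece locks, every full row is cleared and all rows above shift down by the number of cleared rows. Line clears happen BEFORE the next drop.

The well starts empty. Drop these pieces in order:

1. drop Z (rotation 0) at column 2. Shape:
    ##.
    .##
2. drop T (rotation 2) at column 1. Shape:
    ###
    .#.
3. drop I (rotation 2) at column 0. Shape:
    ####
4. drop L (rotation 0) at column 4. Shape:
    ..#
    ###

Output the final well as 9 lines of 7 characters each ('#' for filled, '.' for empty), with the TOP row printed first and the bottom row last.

Drop 1: Z rot0 at col 2 lands with bottom-row=0; cleared 0 line(s) (total 0); column heights now [0 0 2 2 1 0 0], max=2
Drop 2: T rot2 at col 1 lands with bottom-row=2; cleared 0 line(s) (total 0); column heights now [0 4 4 4 1 0 0], max=4
Drop 3: I rot2 at col 0 lands with bottom-row=4; cleared 0 line(s) (total 0); column heights now [5 5 5 5 1 0 0], max=5
Drop 4: L rot0 at col 4 lands with bottom-row=1; cleared 0 line(s) (total 0); column heights now [5 5 5 5 2 2 3], max=5

Answer: .......
.......
.......
.......
####...
.###...
..#...#
..#####
...##..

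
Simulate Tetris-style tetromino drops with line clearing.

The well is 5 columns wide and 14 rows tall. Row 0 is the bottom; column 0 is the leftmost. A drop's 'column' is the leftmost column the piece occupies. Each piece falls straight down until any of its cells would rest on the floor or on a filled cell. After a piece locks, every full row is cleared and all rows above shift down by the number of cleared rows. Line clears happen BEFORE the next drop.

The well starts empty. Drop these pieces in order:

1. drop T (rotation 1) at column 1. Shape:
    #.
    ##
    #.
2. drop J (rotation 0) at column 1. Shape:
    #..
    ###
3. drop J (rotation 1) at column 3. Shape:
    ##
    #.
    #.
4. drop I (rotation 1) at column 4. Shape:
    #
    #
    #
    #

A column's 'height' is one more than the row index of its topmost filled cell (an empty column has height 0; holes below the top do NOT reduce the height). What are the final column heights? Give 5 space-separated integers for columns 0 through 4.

Answer: 0 5 4 7 11

Derivation:
Drop 1: T rot1 at col 1 lands with bottom-row=0; cleared 0 line(s) (total 0); column heights now [0 3 2 0 0], max=3
Drop 2: J rot0 at col 1 lands with bottom-row=3; cleared 0 line(s) (total 0); column heights now [0 5 4 4 0], max=5
Drop 3: J rot1 at col 3 lands with bottom-row=4; cleared 0 line(s) (total 0); column heights now [0 5 4 7 7], max=7
Drop 4: I rot1 at col 4 lands with bottom-row=7; cleared 0 line(s) (total 0); column heights now [0 5 4 7 11], max=11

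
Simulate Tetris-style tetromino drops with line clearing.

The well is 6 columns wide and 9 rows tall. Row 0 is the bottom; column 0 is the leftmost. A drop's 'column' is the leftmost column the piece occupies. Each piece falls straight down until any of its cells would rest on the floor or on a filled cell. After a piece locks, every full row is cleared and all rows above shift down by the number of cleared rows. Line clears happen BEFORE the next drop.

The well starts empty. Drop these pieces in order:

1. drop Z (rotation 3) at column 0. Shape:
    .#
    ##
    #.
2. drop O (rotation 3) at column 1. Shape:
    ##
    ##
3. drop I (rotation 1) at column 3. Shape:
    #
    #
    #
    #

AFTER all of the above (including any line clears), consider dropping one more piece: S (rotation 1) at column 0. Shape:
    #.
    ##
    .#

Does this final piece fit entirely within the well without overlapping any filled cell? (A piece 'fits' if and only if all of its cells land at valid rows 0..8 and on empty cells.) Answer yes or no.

Drop 1: Z rot3 at col 0 lands with bottom-row=0; cleared 0 line(s) (total 0); column heights now [2 3 0 0 0 0], max=3
Drop 2: O rot3 at col 1 lands with bottom-row=3; cleared 0 line(s) (total 0); column heights now [2 5 5 0 0 0], max=5
Drop 3: I rot1 at col 3 lands with bottom-row=0; cleared 0 line(s) (total 0); column heights now [2 5 5 4 0 0], max=5
Test piece S rot1 at col 0 (width 2): heights before test = [2 5 5 4 0 0]; fits = True

Answer: yes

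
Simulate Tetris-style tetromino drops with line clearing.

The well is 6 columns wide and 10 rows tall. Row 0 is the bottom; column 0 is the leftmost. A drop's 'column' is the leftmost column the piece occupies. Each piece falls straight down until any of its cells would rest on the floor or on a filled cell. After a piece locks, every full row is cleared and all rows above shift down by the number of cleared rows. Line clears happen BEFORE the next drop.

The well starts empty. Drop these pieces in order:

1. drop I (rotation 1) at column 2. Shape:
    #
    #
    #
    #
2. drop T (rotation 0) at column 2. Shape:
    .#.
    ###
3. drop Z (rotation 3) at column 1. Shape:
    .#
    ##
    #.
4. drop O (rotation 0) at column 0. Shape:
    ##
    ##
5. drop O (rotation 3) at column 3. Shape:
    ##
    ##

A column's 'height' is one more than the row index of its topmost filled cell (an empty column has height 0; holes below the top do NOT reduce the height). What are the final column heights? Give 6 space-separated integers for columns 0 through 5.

Drop 1: I rot1 at col 2 lands with bottom-row=0; cleared 0 line(s) (total 0); column heights now [0 0 4 0 0 0], max=4
Drop 2: T rot0 at col 2 lands with bottom-row=4; cleared 0 line(s) (total 0); column heights now [0 0 5 6 5 0], max=6
Drop 3: Z rot3 at col 1 lands with bottom-row=4; cleared 0 line(s) (total 0); column heights now [0 6 7 6 5 0], max=7
Drop 4: O rot0 at col 0 lands with bottom-row=6; cleared 0 line(s) (total 0); column heights now [8 8 7 6 5 0], max=8
Drop 5: O rot3 at col 3 lands with bottom-row=6; cleared 0 line(s) (total 0); column heights now [8 8 7 8 8 0], max=8

Answer: 8 8 7 8 8 0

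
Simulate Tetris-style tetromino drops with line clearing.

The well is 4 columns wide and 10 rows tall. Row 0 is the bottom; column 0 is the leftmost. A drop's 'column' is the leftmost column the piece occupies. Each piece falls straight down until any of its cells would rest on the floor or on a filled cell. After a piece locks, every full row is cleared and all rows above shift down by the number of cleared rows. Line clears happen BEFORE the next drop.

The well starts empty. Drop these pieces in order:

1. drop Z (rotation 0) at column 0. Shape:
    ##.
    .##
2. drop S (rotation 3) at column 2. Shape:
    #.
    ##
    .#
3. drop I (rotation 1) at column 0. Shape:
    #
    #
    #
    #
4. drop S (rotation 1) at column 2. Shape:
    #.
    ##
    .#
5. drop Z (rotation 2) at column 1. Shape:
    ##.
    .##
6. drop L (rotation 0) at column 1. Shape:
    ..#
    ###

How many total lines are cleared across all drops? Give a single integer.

Answer: 2

Derivation:
Drop 1: Z rot0 at col 0 lands with bottom-row=0; cleared 0 line(s) (total 0); column heights now [2 2 1 0], max=2
Drop 2: S rot3 at col 2 lands with bottom-row=0; cleared 1 line(s) (total 1); column heights now [0 1 2 1], max=2
Drop 3: I rot1 at col 0 lands with bottom-row=0; cleared 1 line(s) (total 2); column heights now [3 0 1 0], max=3
Drop 4: S rot1 at col 2 lands with bottom-row=0; cleared 0 line(s) (total 2); column heights now [3 0 3 2], max=3
Drop 5: Z rot2 at col 1 lands with bottom-row=3; cleared 0 line(s) (total 2); column heights now [3 5 5 4], max=5
Drop 6: L rot0 at col 1 lands with bottom-row=5; cleared 0 line(s) (total 2); column heights now [3 6 6 7], max=7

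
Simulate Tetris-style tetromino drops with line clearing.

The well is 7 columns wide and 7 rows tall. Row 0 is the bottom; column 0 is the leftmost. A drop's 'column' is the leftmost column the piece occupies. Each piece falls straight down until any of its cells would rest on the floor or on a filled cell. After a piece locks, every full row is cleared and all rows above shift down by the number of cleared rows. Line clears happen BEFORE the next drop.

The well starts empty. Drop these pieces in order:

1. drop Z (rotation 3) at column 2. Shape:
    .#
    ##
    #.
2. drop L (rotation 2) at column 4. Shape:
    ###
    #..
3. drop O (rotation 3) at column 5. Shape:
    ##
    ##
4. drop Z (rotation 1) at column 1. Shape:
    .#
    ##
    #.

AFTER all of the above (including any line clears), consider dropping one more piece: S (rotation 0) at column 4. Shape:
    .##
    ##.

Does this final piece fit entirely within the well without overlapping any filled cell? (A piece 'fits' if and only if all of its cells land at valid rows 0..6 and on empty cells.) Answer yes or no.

Drop 1: Z rot3 at col 2 lands with bottom-row=0; cleared 0 line(s) (total 0); column heights now [0 0 2 3 0 0 0], max=3
Drop 2: L rot2 at col 4 lands with bottom-row=0; cleared 0 line(s) (total 0); column heights now [0 0 2 3 2 2 2], max=3
Drop 3: O rot3 at col 5 lands with bottom-row=2; cleared 0 line(s) (total 0); column heights now [0 0 2 3 2 4 4], max=4
Drop 4: Z rot1 at col 1 lands with bottom-row=1; cleared 0 line(s) (total 0); column heights now [0 3 4 3 2 4 4], max=4
Test piece S rot0 at col 4 (width 3): heights before test = [0 3 4 3 2 4 4]; fits = True

Answer: yes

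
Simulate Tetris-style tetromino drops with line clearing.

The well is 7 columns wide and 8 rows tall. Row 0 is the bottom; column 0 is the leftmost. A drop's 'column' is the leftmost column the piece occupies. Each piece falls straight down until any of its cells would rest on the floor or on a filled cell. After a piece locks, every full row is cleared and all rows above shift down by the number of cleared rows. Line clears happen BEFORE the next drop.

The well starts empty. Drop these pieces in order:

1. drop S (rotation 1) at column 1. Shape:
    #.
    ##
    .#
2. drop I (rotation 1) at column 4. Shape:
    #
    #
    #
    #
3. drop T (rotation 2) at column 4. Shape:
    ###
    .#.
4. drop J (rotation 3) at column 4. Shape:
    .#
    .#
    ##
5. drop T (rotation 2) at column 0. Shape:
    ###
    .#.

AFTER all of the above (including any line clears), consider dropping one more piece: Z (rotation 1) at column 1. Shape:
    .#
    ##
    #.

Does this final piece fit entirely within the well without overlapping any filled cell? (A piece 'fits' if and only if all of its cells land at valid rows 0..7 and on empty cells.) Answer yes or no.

Drop 1: S rot1 at col 1 lands with bottom-row=0; cleared 0 line(s) (total 0); column heights now [0 3 2 0 0 0 0], max=3
Drop 2: I rot1 at col 4 lands with bottom-row=0; cleared 0 line(s) (total 0); column heights now [0 3 2 0 4 0 0], max=4
Drop 3: T rot2 at col 4 lands with bottom-row=3; cleared 0 line(s) (total 0); column heights now [0 3 2 0 5 5 5], max=5
Drop 4: J rot3 at col 4 lands with bottom-row=5; cleared 0 line(s) (total 0); column heights now [0 3 2 0 6 8 5], max=8
Drop 5: T rot2 at col 0 lands with bottom-row=3; cleared 0 line(s) (total 0); column heights now [5 5 5 0 6 8 5], max=8
Test piece Z rot1 at col 1 (width 2): heights before test = [5 5 5 0 6 8 5]; fits = True

Answer: yes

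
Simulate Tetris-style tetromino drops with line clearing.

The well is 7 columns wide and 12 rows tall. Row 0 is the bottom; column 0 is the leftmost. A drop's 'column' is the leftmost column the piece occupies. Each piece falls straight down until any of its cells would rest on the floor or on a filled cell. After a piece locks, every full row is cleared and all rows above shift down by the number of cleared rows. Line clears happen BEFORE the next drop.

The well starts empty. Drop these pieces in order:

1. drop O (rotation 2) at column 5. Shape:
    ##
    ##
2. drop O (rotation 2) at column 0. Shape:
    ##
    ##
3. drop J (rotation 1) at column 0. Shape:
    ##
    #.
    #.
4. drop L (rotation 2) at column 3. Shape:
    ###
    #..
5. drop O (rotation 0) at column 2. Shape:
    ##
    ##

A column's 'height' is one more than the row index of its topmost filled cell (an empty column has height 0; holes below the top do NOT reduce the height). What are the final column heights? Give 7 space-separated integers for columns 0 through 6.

Answer: 5 5 5 5 3 3 2

Derivation:
Drop 1: O rot2 at col 5 lands with bottom-row=0; cleared 0 line(s) (total 0); column heights now [0 0 0 0 0 2 2], max=2
Drop 2: O rot2 at col 0 lands with bottom-row=0; cleared 0 line(s) (total 0); column heights now [2 2 0 0 0 2 2], max=2
Drop 3: J rot1 at col 0 lands with bottom-row=2; cleared 0 line(s) (total 0); column heights now [5 5 0 0 0 2 2], max=5
Drop 4: L rot2 at col 3 lands with bottom-row=1; cleared 0 line(s) (total 0); column heights now [5 5 0 3 3 3 2], max=5
Drop 5: O rot0 at col 2 lands with bottom-row=3; cleared 0 line(s) (total 0); column heights now [5 5 5 5 3 3 2], max=5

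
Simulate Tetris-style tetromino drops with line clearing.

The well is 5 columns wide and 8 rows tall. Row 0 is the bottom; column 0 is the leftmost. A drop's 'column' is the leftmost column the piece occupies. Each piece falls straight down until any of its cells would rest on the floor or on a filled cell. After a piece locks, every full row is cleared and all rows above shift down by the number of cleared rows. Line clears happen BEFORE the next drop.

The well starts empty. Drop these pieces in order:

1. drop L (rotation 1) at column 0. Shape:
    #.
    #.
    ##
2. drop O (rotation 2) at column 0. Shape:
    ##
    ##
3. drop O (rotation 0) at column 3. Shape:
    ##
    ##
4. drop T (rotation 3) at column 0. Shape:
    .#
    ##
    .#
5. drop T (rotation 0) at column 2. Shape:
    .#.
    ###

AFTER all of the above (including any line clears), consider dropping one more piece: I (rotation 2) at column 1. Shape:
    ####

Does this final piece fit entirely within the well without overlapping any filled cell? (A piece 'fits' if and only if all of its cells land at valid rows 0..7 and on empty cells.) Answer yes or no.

Answer: no

Derivation:
Drop 1: L rot1 at col 0 lands with bottom-row=0; cleared 0 line(s) (total 0); column heights now [3 1 0 0 0], max=3
Drop 2: O rot2 at col 0 lands with bottom-row=3; cleared 0 line(s) (total 0); column heights now [5 5 0 0 0], max=5
Drop 3: O rot0 at col 3 lands with bottom-row=0; cleared 0 line(s) (total 0); column heights now [5 5 0 2 2], max=5
Drop 4: T rot3 at col 0 lands with bottom-row=5; cleared 0 line(s) (total 0); column heights now [7 8 0 2 2], max=8
Drop 5: T rot0 at col 2 lands with bottom-row=2; cleared 0 line(s) (total 0); column heights now [7 8 3 4 3], max=8
Test piece I rot2 at col 1 (width 4): heights before test = [7 8 3 4 3]; fits = False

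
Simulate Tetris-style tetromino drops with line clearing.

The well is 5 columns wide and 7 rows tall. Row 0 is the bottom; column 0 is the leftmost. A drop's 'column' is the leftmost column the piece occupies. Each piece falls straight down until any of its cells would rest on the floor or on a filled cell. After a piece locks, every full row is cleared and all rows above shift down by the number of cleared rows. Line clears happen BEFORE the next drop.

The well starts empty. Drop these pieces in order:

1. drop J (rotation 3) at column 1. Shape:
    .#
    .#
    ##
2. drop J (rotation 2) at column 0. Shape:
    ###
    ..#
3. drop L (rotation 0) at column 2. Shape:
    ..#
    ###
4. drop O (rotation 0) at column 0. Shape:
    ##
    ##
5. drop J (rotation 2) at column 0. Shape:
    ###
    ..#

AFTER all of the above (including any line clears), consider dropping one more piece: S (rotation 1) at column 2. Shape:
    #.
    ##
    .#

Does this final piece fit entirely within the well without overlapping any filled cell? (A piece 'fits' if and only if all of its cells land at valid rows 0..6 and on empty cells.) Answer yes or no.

Drop 1: J rot3 at col 1 lands with bottom-row=0; cleared 0 line(s) (total 0); column heights now [0 1 3 0 0], max=3
Drop 2: J rot2 at col 0 lands with bottom-row=3; cleared 0 line(s) (total 0); column heights now [5 5 5 0 0], max=5
Drop 3: L rot0 at col 2 lands with bottom-row=5; cleared 0 line(s) (total 0); column heights now [5 5 6 6 7], max=7
Drop 4: O rot0 at col 0 lands with bottom-row=5; cleared 1 line(s) (total 1); column heights now [6 6 5 0 6], max=6
Drop 5: J rot2 at col 0 lands with bottom-row=5; cleared 0 line(s) (total 1); column heights now [7 7 7 0 6], max=7
Test piece S rot1 at col 2 (width 2): heights before test = [7 7 7 0 6]; fits = False

Answer: no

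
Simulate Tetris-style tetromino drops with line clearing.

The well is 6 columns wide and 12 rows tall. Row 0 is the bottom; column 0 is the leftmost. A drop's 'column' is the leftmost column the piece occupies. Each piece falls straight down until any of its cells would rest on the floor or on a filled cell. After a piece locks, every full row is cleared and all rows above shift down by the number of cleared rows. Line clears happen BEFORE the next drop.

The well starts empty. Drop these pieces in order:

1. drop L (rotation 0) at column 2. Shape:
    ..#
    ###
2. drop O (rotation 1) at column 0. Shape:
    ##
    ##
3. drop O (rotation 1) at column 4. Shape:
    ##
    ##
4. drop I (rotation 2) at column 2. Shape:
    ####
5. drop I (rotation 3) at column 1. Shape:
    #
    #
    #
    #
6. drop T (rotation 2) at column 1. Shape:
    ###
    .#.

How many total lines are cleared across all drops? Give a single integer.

Answer: 0

Derivation:
Drop 1: L rot0 at col 2 lands with bottom-row=0; cleared 0 line(s) (total 0); column heights now [0 0 1 1 2 0], max=2
Drop 2: O rot1 at col 0 lands with bottom-row=0; cleared 0 line(s) (total 0); column heights now [2 2 1 1 2 0], max=2
Drop 3: O rot1 at col 4 lands with bottom-row=2; cleared 0 line(s) (total 0); column heights now [2 2 1 1 4 4], max=4
Drop 4: I rot2 at col 2 lands with bottom-row=4; cleared 0 line(s) (total 0); column heights now [2 2 5 5 5 5], max=5
Drop 5: I rot3 at col 1 lands with bottom-row=2; cleared 0 line(s) (total 0); column heights now [2 6 5 5 5 5], max=6
Drop 6: T rot2 at col 1 lands with bottom-row=5; cleared 0 line(s) (total 0); column heights now [2 7 7 7 5 5], max=7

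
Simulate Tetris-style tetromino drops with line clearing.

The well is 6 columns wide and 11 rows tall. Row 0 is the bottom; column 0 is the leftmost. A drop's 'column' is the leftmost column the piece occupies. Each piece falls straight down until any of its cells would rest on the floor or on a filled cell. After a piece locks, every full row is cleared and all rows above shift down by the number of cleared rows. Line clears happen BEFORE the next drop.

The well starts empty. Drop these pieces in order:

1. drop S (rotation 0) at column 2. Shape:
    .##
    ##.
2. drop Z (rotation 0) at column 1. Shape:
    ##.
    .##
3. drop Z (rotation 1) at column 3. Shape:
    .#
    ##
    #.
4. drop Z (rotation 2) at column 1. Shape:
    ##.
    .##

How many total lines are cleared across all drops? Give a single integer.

Drop 1: S rot0 at col 2 lands with bottom-row=0; cleared 0 line(s) (total 0); column heights now [0 0 1 2 2 0], max=2
Drop 2: Z rot0 at col 1 lands with bottom-row=2; cleared 0 line(s) (total 0); column heights now [0 4 4 3 2 0], max=4
Drop 3: Z rot1 at col 3 lands with bottom-row=3; cleared 0 line(s) (total 0); column heights now [0 4 4 5 6 0], max=6
Drop 4: Z rot2 at col 1 lands with bottom-row=5; cleared 0 line(s) (total 0); column heights now [0 7 7 6 6 0], max=7

Answer: 0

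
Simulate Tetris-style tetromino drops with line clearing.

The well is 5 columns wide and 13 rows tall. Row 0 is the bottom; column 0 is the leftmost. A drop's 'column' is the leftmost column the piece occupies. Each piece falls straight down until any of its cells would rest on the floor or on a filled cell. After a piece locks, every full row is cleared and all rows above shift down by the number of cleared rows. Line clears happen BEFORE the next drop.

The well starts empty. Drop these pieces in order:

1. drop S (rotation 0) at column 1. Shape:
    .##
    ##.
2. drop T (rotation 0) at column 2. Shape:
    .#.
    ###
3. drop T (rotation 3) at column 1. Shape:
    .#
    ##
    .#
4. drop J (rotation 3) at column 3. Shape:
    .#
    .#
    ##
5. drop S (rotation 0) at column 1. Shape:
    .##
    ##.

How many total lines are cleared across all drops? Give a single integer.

Drop 1: S rot0 at col 1 lands with bottom-row=0; cleared 0 line(s) (total 0); column heights now [0 1 2 2 0], max=2
Drop 2: T rot0 at col 2 lands with bottom-row=2; cleared 0 line(s) (total 0); column heights now [0 1 3 4 3], max=4
Drop 3: T rot3 at col 1 lands with bottom-row=3; cleared 0 line(s) (total 0); column heights now [0 5 6 4 3], max=6
Drop 4: J rot3 at col 3 lands with bottom-row=4; cleared 0 line(s) (total 0); column heights now [0 5 6 5 7], max=7
Drop 5: S rot0 at col 1 lands with bottom-row=6; cleared 0 line(s) (total 0); column heights now [0 7 8 8 7], max=8

Answer: 0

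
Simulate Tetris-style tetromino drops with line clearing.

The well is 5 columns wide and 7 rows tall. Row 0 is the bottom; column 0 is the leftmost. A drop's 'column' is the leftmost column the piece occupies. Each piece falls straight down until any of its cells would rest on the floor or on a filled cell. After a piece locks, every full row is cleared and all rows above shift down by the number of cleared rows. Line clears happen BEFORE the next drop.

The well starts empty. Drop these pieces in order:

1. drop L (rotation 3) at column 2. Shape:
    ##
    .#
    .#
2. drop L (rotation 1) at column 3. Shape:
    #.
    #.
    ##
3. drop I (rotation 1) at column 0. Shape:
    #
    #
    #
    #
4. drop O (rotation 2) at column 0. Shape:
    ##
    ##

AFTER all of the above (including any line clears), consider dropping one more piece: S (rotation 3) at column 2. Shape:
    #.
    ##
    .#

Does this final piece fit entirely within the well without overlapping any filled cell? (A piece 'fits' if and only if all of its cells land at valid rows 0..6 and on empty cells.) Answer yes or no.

Drop 1: L rot3 at col 2 lands with bottom-row=0; cleared 0 line(s) (total 0); column heights now [0 0 3 3 0], max=3
Drop 2: L rot1 at col 3 lands with bottom-row=3; cleared 0 line(s) (total 0); column heights now [0 0 3 6 4], max=6
Drop 3: I rot1 at col 0 lands with bottom-row=0; cleared 0 line(s) (total 0); column heights now [4 0 3 6 4], max=6
Drop 4: O rot2 at col 0 lands with bottom-row=4; cleared 0 line(s) (total 0); column heights now [6 6 3 6 4], max=6
Test piece S rot3 at col 2 (width 2): heights before test = [6 6 3 6 4]; fits = False

Answer: no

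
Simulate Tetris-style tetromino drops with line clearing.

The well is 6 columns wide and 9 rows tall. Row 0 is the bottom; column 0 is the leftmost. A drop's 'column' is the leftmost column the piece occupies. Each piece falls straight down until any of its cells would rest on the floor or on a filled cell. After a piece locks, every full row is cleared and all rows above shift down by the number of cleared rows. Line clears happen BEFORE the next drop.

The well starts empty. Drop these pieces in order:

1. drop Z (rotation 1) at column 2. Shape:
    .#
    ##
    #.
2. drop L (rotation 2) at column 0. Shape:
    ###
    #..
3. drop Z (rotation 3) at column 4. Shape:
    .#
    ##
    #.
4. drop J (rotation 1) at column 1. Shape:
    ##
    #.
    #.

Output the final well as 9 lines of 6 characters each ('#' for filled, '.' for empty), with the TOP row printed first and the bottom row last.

Answer: ......
......
......
.##...
.#....
.#....
####.#
#.####
..#.#.

Derivation:
Drop 1: Z rot1 at col 2 lands with bottom-row=0; cleared 0 line(s) (total 0); column heights now [0 0 2 3 0 0], max=3
Drop 2: L rot2 at col 0 lands with bottom-row=1; cleared 0 line(s) (total 0); column heights now [3 3 3 3 0 0], max=3
Drop 3: Z rot3 at col 4 lands with bottom-row=0; cleared 0 line(s) (total 0); column heights now [3 3 3 3 2 3], max=3
Drop 4: J rot1 at col 1 lands with bottom-row=3; cleared 0 line(s) (total 0); column heights now [3 6 6 3 2 3], max=6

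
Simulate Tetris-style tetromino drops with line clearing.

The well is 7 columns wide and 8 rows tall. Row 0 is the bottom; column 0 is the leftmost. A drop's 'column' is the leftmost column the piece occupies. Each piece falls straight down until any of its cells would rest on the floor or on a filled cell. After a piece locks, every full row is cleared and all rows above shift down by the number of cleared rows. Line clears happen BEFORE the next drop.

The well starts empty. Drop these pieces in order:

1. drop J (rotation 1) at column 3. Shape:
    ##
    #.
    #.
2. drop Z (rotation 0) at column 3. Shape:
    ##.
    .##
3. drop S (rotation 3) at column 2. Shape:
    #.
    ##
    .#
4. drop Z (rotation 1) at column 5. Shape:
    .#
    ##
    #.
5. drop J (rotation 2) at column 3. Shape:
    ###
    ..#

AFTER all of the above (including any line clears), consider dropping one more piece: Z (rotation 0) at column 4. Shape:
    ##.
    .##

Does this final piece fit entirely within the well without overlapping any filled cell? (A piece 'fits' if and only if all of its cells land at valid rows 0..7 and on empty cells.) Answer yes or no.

Answer: no

Derivation:
Drop 1: J rot1 at col 3 lands with bottom-row=0; cleared 0 line(s) (total 0); column heights now [0 0 0 3 3 0 0], max=3
Drop 2: Z rot0 at col 3 lands with bottom-row=3; cleared 0 line(s) (total 0); column heights now [0 0 0 5 5 4 0], max=5
Drop 3: S rot3 at col 2 lands with bottom-row=5; cleared 0 line(s) (total 0); column heights now [0 0 8 7 5 4 0], max=8
Drop 4: Z rot1 at col 5 lands with bottom-row=4; cleared 0 line(s) (total 0); column heights now [0 0 8 7 5 6 7], max=8
Drop 5: J rot2 at col 3 lands with bottom-row=6; cleared 0 line(s) (total 0); column heights now [0 0 8 8 8 8 7], max=8
Test piece Z rot0 at col 4 (width 3): heights before test = [0 0 8 8 8 8 7]; fits = False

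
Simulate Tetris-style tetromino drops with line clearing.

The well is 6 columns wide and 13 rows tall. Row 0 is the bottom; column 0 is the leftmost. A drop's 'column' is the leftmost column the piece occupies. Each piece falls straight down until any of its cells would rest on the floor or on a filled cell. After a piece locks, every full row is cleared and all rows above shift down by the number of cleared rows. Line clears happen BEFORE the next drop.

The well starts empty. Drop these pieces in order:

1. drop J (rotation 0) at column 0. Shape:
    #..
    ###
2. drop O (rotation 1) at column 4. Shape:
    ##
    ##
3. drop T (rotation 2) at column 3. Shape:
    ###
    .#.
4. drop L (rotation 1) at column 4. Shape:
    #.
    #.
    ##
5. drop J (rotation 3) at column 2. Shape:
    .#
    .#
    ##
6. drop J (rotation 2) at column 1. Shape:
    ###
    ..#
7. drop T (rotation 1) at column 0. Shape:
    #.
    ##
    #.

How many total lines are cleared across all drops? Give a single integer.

Answer: 0

Derivation:
Drop 1: J rot0 at col 0 lands with bottom-row=0; cleared 0 line(s) (total 0); column heights now [2 1 1 0 0 0], max=2
Drop 2: O rot1 at col 4 lands with bottom-row=0; cleared 0 line(s) (total 0); column heights now [2 1 1 0 2 2], max=2
Drop 3: T rot2 at col 3 lands with bottom-row=2; cleared 0 line(s) (total 0); column heights now [2 1 1 4 4 4], max=4
Drop 4: L rot1 at col 4 lands with bottom-row=4; cleared 0 line(s) (total 0); column heights now [2 1 1 4 7 5], max=7
Drop 5: J rot3 at col 2 lands with bottom-row=4; cleared 0 line(s) (total 0); column heights now [2 1 5 7 7 5], max=7
Drop 6: J rot2 at col 1 lands with bottom-row=7; cleared 0 line(s) (total 0); column heights now [2 9 9 9 7 5], max=9
Drop 7: T rot1 at col 0 lands with bottom-row=8; cleared 0 line(s) (total 0); column heights now [11 10 9 9 7 5], max=11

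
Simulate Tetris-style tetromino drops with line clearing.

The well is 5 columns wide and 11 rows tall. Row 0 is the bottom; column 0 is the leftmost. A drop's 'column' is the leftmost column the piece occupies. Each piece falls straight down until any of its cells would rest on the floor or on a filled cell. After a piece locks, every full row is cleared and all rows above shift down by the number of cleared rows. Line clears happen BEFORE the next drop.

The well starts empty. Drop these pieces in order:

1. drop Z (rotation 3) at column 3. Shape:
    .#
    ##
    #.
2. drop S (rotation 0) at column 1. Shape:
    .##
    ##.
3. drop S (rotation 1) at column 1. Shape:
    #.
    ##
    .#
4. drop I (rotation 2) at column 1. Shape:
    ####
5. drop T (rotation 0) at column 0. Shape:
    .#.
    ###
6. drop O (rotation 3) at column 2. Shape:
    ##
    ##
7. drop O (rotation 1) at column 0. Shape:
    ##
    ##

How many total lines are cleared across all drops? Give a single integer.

Drop 1: Z rot3 at col 3 lands with bottom-row=0; cleared 0 line(s) (total 0); column heights now [0 0 0 2 3], max=3
Drop 2: S rot0 at col 1 lands with bottom-row=1; cleared 0 line(s) (total 0); column heights now [0 2 3 3 3], max=3
Drop 3: S rot1 at col 1 lands with bottom-row=3; cleared 0 line(s) (total 0); column heights now [0 6 5 3 3], max=6
Drop 4: I rot2 at col 1 lands with bottom-row=6; cleared 0 line(s) (total 0); column heights now [0 7 7 7 7], max=7
Drop 5: T rot0 at col 0 lands with bottom-row=7; cleared 0 line(s) (total 0); column heights now [8 9 8 7 7], max=9
Drop 6: O rot3 at col 2 lands with bottom-row=8; cleared 0 line(s) (total 0); column heights now [8 9 10 10 7], max=10
Drop 7: O rot1 at col 0 lands with bottom-row=9; cleared 0 line(s) (total 0); column heights now [11 11 10 10 7], max=11

Answer: 0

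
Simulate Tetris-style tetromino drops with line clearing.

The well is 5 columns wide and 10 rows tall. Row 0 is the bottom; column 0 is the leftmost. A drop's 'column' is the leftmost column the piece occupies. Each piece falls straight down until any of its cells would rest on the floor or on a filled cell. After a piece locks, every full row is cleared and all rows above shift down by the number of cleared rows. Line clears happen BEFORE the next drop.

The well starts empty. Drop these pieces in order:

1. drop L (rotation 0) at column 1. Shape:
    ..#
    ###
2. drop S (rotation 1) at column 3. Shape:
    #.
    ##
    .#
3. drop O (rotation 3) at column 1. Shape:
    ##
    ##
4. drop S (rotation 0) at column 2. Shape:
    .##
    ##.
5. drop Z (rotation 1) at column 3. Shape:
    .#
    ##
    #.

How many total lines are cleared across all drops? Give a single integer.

Answer: 0

Derivation:
Drop 1: L rot0 at col 1 lands with bottom-row=0; cleared 0 line(s) (total 0); column heights now [0 1 1 2 0], max=2
Drop 2: S rot1 at col 3 lands with bottom-row=1; cleared 0 line(s) (total 0); column heights now [0 1 1 4 3], max=4
Drop 3: O rot3 at col 1 lands with bottom-row=1; cleared 0 line(s) (total 0); column heights now [0 3 3 4 3], max=4
Drop 4: S rot0 at col 2 lands with bottom-row=4; cleared 0 line(s) (total 0); column heights now [0 3 5 6 6], max=6
Drop 5: Z rot1 at col 3 lands with bottom-row=6; cleared 0 line(s) (total 0); column heights now [0 3 5 8 9], max=9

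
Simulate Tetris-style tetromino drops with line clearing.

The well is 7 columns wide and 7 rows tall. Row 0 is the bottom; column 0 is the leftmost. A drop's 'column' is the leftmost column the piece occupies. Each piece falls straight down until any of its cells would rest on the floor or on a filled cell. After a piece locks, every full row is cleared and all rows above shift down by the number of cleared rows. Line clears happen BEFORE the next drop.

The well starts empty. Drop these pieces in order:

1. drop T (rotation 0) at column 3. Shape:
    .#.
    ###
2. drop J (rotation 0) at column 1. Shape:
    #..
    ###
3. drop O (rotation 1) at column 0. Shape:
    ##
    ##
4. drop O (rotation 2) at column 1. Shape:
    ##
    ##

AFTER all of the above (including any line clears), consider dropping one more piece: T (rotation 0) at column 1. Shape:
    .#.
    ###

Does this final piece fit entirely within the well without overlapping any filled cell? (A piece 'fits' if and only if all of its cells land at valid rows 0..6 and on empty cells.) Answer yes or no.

Drop 1: T rot0 at col 3 lands with bottom-row=0; cleared 0 line(s) (total 0); column heights now [0 0 0 1 2 1 0], max=2
Drop 2: J rot0 at col 1 lands with bottom-row=1; cleared 0 line(s) (total 0); column heights now [0 3 2 2 2 1 0], max=3
Drop 3: O rot1 at col 0 lands with bottom-row=3; cleared 0 line(s) (total 0); column heights now [5 5 2 2 2 1 0], max=5
Drop 4: O rot2 at col 1 lands with bottom-row=5; cleared 0 line(s) (total 0); column heights now [5 7 7 2 2 1 0], max=7
Test piece T rot0 at col 1 (width 3): heights before test = [5 7 7 2 2 1 0]; fits = False

Answer: no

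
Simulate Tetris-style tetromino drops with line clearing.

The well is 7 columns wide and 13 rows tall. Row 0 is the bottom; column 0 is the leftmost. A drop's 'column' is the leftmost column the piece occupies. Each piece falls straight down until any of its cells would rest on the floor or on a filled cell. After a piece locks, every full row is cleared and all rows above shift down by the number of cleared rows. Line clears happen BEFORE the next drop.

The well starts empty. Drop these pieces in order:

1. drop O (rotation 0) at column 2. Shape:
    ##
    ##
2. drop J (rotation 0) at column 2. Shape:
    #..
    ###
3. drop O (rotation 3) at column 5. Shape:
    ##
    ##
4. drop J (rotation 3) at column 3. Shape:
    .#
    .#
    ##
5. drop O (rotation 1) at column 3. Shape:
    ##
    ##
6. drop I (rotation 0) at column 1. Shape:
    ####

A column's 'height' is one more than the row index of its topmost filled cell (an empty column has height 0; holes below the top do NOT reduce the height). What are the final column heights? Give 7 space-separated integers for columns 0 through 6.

Answer: 0 9 9 9 9 2 2

Derivation:
Drop 1: O rot0 at col 2 lands with bottom-row=0; cleared 0 line(s) (total 0); column heights now [0 0 2 2 0 0 0], max=2
Drop 2: J rot0 at col 2 lands with bottom-row=2; cleared 0 line(s) (total 0); column heights now [0 0 4 3 3 0 0], max=4
Drop 3: O rot3 at col 5 lands with bottom-row=0; cleared 0 line(s) (total 0); column heights now [0 0 4 3 3 2 2], max=4
Drop 4: J rot3 at col 3 lands with bottom-row=3; cleared 0 line(s) (total 0); column heights now [0 0 4 4 6 2 2], max=6
Drop 5: O rot1 at col 3 lands with bottom-row=6; cleared 0 line(s) (total 0); column heights now [0 0 4 8 8 2 2], max=8
Drop 6: I rot0 at col 1 lands with bottom-row=8; cleared 0 line(s) (total 0); column heights now [0 9 9 9 9 2 2], max=9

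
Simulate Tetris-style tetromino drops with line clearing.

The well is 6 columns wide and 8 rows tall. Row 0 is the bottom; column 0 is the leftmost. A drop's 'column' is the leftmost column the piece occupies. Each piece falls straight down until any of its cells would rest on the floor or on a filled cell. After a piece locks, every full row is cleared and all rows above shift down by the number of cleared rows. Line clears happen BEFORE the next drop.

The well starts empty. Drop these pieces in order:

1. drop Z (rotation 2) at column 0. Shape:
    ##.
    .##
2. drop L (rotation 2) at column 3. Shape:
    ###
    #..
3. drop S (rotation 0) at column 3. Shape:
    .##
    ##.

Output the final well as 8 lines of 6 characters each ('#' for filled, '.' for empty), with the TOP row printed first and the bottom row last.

Drop 1: Z rot2 at col 0 lands with bottom-row=0; cleared 0 line(s) (total 0); column heights now [2 2 1 0 0 0], max=2
Drop 2: L rot2 at col 3 lands with bottom-row=0; cleared 0 line(s) (total 0); column heights now [2 2 1 2 2 2], max=2
Drop 3: S rot0 at col 3 lands with bottom-row=2; cleared 0 line(s) (total 0); column heights now [2 2 1 3 4 4], max=4

Answer: ......
......
......
......
....##
...##.
##.###
.###..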